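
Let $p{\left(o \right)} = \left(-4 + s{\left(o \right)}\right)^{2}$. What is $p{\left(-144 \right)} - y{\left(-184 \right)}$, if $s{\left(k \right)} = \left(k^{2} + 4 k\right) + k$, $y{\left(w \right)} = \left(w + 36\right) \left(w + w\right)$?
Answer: $400425680$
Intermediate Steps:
$y{\left(w \right)} = 2 w \left(36 + w\right)$ ($y{\left(w \right)} = \left(36 + w\right) 2 w = 2 w \left(36 + w\right)$)
$s{\left(k \right)} = k^{2} + 5 k$
$p{\left(o \right)} = \left(-4 + o \left(5 + o\right)\right)^{2}$
$p{\left(-144 \right)} - y{\left(-184 \right)} = \left(-4 - 144 \left(5 - 144\right)\right)^{2} - 2 \left(-184\right) \left(36 - 184\right) = \left(-4 - -20016\right)^{2} - 2 \left(-184\right) \left(-148\right) = \left(-4 + 20016\right)^{2} - 54464 = 20012^{2} - 54464 = 400480144 - 54464 = 400425680$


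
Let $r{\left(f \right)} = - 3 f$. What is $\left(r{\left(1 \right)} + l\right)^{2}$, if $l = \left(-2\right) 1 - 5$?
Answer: $100$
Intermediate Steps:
$l = -7$ ($l = -2 - 5 = -7$)
$\left(r{\left(1 \right)} + l\right)^{2} = \left(\left(-3\right) 1 - 7\right)^{2} = \left(-3 - 7\right)^{2} = \left(-10\right)^{2} = 100$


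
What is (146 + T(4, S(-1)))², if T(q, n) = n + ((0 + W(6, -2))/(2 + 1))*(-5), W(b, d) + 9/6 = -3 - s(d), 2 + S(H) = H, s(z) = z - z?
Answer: 90601/4 ≈ 22650.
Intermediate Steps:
s(z) = 0
S(H) = -2 + H
W(b, d) = -9/2 (W(b, d) = -3/2 + (-3 - 1*0) = -3/2 + (-3 + 0) = -3/2 - 3 = -9/2)
T(q, n) = 15/2 + n (T(q, n) = n + ((0 - 9/2)/(2 + 1))*(-5) = n - 9/2/3*(-5) = n - 9/2*⅓*(-5) = n - 3/2*(-5) = n + 15/2 = 15/2 + n)
(146 + T(4, S(-1)))² = (146 + (15/2 + (-2 - 1)))² = (146 + (15/2 - 3))² = (146 + 9/2)² = (301/2)² = 90601/4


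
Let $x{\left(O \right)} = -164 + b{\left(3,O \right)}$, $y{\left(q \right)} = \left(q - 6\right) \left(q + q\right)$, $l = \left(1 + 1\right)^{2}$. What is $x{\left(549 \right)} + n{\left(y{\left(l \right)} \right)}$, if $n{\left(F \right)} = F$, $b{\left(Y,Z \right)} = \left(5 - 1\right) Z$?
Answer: $2016$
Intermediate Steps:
$l = 4$ ($l = 2^{2} = 4$)
$y{\left(q \right)} = 2 q \left(-6 + q\right)$ ($y{\left(q \right)} = \left(-6 + q\right) 2 q = 2 q \left(-6 + q\right)$)
$b{\left(Y,Z \right)} = 4 Z$
$x{\left(O \right)} = -164 + 4 O$
$x{\left(549 \right)} + n{\left(y{\left(l \right)} \right)} = \left(-164 + 4 \cdot 549\right) + 2 \cdot 4 \left(-6 + 4\right) = \left(-164 + 2196\right) + 2 \cdot 4 \left(-2\right) = 2032 - 16 = 2016$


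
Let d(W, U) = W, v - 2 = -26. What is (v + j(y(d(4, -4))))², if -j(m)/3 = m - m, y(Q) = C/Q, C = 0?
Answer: 576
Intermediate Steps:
v = -24 (v = 2 - 26 = -24)
y(Q) = 0 (y(Q) = 0/Q = 0)
j(m) = 0 (j(m) = -3*(m - m) = -3*0 = 0)
(v + j(y(d(4, -4))))² = (-24 + 0)² = (-24)² = 576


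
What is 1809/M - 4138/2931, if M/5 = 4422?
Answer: -428801/322410 ≈ -1.3300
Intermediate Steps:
M = 22110 (M = 5*4422 = 22110)
1809/M - 4138/2931 = 1809/22110 - 4138/2931 = 1809*(1/22110) - 4138*1/2931 = 9/110 - 4138/2931 = -428801/322410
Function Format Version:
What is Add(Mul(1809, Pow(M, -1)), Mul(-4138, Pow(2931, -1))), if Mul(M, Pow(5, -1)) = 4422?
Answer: Rational(-428801, 322410) ≈ -1.3300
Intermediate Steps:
M = 22110 (M = Mul(5, 4422) = 22110)
Add(Mul(1809, Pow(M, -1)), Mul(-4138, Pow(2931, -1))) = Add(Mul(1809, Pow(22110, -1)), Mul(-4138, Pow(2931, -1))) = Add(Mul(1809, Rational(1, 22110)), Mul(-4138, Rational(1, 2931))) = Add(Rational(9, 110), Rational(-4138, 2931)) = Rational(-428801, 322410)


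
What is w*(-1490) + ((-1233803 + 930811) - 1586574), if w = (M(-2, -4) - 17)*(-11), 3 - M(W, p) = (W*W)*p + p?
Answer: -1791226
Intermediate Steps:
M(W, p) = 3 - p - p*W**2 (M(W, p) = 3 - ((W*W)*p + p) = 3 - (W**2*p + p) = 3 - (p*W**2 + p) = 3 - (p + p*W**2) = 3 + (-p - p*W**2) = 3 - p - p*W**2)
w = -66 (w = ((3 - 1*(-4) - 1*(-4)*(-2)**2) - 17)*(-11) = ((3 + 4 - 1*(-4)*4) - 17)*(-11) = ((3 + 4 + 16) - 17)*(-11) = (23 - 17)*(-11) = 6*(-11) = -66)
w*(-1490) + ((-1233803 + 930811) - 1586574) = -66*(-1490) + ((-1233803 + 930811) - 1586574) = 98340 + (-302992 - 1586574) = 98340 - 1889566 = -1791226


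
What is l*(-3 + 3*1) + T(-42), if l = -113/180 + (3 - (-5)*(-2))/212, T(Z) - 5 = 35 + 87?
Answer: 127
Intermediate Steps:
T(Z) = 127 (T(Z) = 5 + (35 + 87) = 5 + 122 = 127)
l = -1576/2385 (l = -113*1/180 + (3 - 1*10)*(1/212) = -113/180 + (3 - 10)*(1/212) = -113/180 - 7*1/212 = -113/180 - 7/212 = -1576/2385 ≈ -0.66080)
l*(-3 + 3*1) + T(-42) = -1576*(-3 + 3*1)/2385 + 127 = -1576*(-3 + 3)/2385 + 127 = -1576/2385*0 + 127 = 0 + 127 = 127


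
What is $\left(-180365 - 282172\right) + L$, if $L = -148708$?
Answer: $-611245$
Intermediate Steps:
$\left(-180365 - 282172\right) + L = \left(-180365 - 282172\right) - 148708 = -462537 - 148708 = -611245$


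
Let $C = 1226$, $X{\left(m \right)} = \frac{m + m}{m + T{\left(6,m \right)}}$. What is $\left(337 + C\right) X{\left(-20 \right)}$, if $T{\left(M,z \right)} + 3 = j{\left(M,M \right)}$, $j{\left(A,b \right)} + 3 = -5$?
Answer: $\frac{62520}{31} \approx 2016.8$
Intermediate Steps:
$j{\left(A,b \right)} = -8$ ($j{\left(A,b \right)} = -3 - 5 = -8$)
$T{\left(M,z \right)} = -11$ ($T{\left(M,z \right)} = -3 - 8 = -11$)
$X{\left(m \right)} = \frac{2 m}{-11 + m}$ ($X{\left(m \right)} = \frac{m + m}{m - 11} = \frac{2 m}{-11 + m}$)
$\left(337 + C\right) X{\left(-20 \right)} = \left(337 + 1226\right) 2 \left(-20\right) \frac{1}{-11 - 20} = 1563 \cdot 2 \left(-20\right) \frac{1}{-31} = 1563 \cdot 2 \left(-20\right) \left(- \frac{1}{31}\right) = 1563 \cdot \frac{40}{31} = \frac{62520}{31}$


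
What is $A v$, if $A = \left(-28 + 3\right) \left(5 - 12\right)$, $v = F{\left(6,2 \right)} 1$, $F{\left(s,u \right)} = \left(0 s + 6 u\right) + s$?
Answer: $3150$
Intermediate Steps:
$F{\left(s,u \right)} = s + 6 u$ ($F{\left(s,u \right)} = \left(0 + 6 u\right) + s = 6 u + s = s + 6 u$)
$v = 18$ ($v = \left(6 + 6 \cdot 2\right) 1 = \left(6 + 12\right) 1 = 18 \cdot 1 = 18$)
$A = 175$ ($A = - 25 \left(5 - 12\right) = \left(-25\right) \left(-7\right) = 175$)
$A v = 175 \cdot 18 = 3150$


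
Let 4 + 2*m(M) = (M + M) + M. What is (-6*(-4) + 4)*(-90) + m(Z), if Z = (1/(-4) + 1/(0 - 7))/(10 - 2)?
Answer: -1129889/448 ≈ -2522.1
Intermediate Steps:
Z = -11/224 (Z = (-1/4 + 1/(-7))/8 = (-1/4 - 1/7)*(1/8) = -11/28*1/8 = -11/224 ≈ -0.049107)
m(M) = -2 + 3*M/2 (m(M) = -2 + ((M + M) + M)/2 = -2 + (2*M + M)/2 = -2 + (3*M)/2 = -2 + 3*M/2)
(-6*(-4) + 4)*(-90) + m(Z) = (-6*(-4) + 4)*(-90) + (-2 + (3/2)*(-11/224)) = (24 + 4)*(-90) + (-2 - 33/448) = 28*(-90) - 929/448 = -2520 - 929/448 = -1129889/448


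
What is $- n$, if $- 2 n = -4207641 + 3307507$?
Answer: $-450067$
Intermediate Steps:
$n = 450067$ ($n = - \frac{-4207641 + 3307507}{2} = \left(- \frac{1}{2}\right) \left(-900134\right) = 450067$)
$- n = \left(-1\right) 450067 = -450067$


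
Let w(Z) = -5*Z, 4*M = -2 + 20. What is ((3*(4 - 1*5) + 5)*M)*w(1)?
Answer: -45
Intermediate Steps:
M = 9/2 (M = (-2 + 20)/4 = (¼)*18 = 9/2 ≈ 4.5000)
((3*(4 - 1*5) + 5)*M)*w(1) = ((3*(4 - 1*5) + 5)*(9/2))*(-5*1) = ((3*(4 - 5) + 5)*(9/2))*(-5) = ((3*(-1) + 5)*(9/2))*(-5) = ((-3 + 5)*(9/2))*(-5) = (2*(9/2))*(-5) = 9*(-5) = -45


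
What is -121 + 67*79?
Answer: 5172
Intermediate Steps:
-121 + 67*79 = -121 + 5293 = 5172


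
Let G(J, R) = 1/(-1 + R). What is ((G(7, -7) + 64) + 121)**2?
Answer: 2187441/64 ≈ 34179.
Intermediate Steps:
((G(7, -7) + 64) + 121)**2 = ((1/(-1 - 7) + 64) + 121)**2 = ((1/(-8) + 64) + 121)**2 = ((-1/8 + 64) + 121)**2 = (511/8 + 121)**2 = (1479/8)**2 = 2187441/64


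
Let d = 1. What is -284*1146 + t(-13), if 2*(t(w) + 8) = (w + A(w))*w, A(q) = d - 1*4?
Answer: -325368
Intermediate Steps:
A(q) = -3 (A(q) = 1 - 1*4 = 1 - 4 = -3)
t(w) = -8 + w*(-3 + w)/2 (t(w) = -8 + ((w - 3)*w)/2 = -8 + ((-3 + w)*w)/2 = -8 + (w*(-3 + w))/2 = -8 + w*(-3 + w)/2)
-284*1146 + t(-13) = -284*1146 + (-8 + (½)*(-13)² - 3/2*(-13)) = -325464 + (-8 + (½)*169 + 39/2) = -325464 + (-8 + 169/2 + 39/2) = -325464 + 96 = -325368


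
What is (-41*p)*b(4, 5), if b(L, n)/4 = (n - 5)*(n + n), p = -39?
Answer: 0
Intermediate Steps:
b(L, n) = 8*n*(-5 + n) (b(L, n) = 4*((n - 5)*(n + n)) = 4*((-5 + n)*(2*n)) = 4*(2*n*(-5 + n)) = 8*n*(-5 + n))
(-41*p)*b(4, 5) = (-41*(-39))*(8*5*(-5 + 5)) = 1599*(8*5*0) = 1599*0 = 0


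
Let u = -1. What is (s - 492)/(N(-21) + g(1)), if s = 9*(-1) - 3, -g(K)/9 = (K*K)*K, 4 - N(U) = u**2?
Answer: 84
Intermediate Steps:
N(U) = 3 (N(U) = 4 - 1*(-1)**2 = 4 - 1*1 = 4 - 1 = 3)
g(K) = -9*K**3 (g(K) = -9*K*K*K = -9*K**2*K = -9*K**3)
s = -12 (s = -9 - 3 = -12)
(s - 492)/(N(-21) + g(1)) = (-12 - 492)/(3 - 9*1**3) = -504/(3 - 9*1) = -504/(3 - 9) = -504/(-6) = -504*(-1/6) = 84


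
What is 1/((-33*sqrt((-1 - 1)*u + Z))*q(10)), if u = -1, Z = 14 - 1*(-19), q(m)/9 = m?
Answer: -sqrt(35)/103950 ≈ -5.6913e-5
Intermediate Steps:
q(m) = 9*m
Z = 33 (Z = 14 + 19 = 33)
1/((-33*sqrt((-1 - 1)*u + Z))*q(10)) = 1/((-33*sqrt((-1 - 1)*(-1) + 33))*(9*10)) = 1/(-33*sqrt(-2*(-1) + 33)*90) = 1/(-33*sqrt(2 + 33)*90) = 1/(-33*sqrt(35)*90) = 1/(-2970*sqrt(35)) = -sqrt(35)/103950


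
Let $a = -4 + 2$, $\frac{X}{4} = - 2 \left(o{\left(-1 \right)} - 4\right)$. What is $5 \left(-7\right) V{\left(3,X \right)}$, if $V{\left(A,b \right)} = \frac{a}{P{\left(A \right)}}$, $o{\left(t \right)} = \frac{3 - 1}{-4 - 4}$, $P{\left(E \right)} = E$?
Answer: $\frac{70}{3} \approx 23.333$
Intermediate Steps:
$o{\left(t \right)} = - \frac{1}{4}$ ($o{\left(t \right)} = \frac{2}{-8} = 2 \left(- \frac{1}{8}\right) = - \frac{1}{4}$)
$X = 34$ ($X = 4 \left(- 2 \left(- \frac{1}{4} - 4\right)\right) = 4 \left(\left(-2\right) \left(- \frac{17}{4}\right)\right) = 4 \cdot \frac{17}{2} = 34$)
$a = -2$
$V{\left(A,b \right)} = - \frac{2}{A}$
$5 \left(-7\right) V{\left(3,X \right)} = 5 \left(-7\right) \left(- \frac{2}{3}\right) = - 35 \left(\left(-2\right) \frac{1}{3}\right) = \left(-35\right) \left(- \frac{2}{3}\right) = \frac{70}{3}$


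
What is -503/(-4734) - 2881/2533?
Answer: -12364555/11991222 ≈ -1.0311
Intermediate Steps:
-503/(-4734) - 2881/2533 = -503*(-1/4734) - 2881*1/2533 = 503/4734 - 2881/2533 = -12364555/11991222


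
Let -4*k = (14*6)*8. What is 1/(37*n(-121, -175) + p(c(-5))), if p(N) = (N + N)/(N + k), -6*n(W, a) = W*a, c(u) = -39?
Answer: -138/18019873 ≈ -7.6582e-6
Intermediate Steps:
n(W, a) = -W*a/6
k = -168 (k = -14*6*8/4 = -21*8 = -1/4*672 = -168)
p(N) = 2*N/(-168 + N) (p(N) = (N + N)/(N - 168) = (2*N)/(-168 + N) = 2*N/(-168 + N))
1/(37*n(-121, -175) + p(c(-5))) = 1/(37*(-1/6*(-121)*(-175)) + 2*(-39)/(-168 - 39)) = 1/(37*(-21175/6) + 2*(-39)/(-207)) = 1/(-783475/6 + 2*(-39)*(-1/207)) = 1/(-783475/6 + 26/69) = 1/(-18019873/138) = -138/18019873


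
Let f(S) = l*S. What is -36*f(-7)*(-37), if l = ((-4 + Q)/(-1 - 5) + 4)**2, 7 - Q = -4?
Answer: -74851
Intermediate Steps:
Q = 11 (Q = 7 - 1*(-4) = 7 + 4 = 11)
l = 289/36 (l = ((-4 + 11)/(-1 - 5) + 4)**2 = (7/(-6) + 4)**2 = (7*(-1/6) + 4)**2 = (-7/6 + 4)**2 = (17/6)**2 = 289/36 ≈ 8.0278)
f(S) = 289*S/36
-36*f(-7)*(-37) = -289*(-7)*(-37) = -36*(-2023/36)*(-37) = 2023*(-37) = -74851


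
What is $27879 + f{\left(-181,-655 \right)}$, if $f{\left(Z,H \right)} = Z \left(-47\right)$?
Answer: $36386$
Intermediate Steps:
$f{\left(Z,H \right)} = - 47 Z$
$27879 + f{\left(-181,-655 \right)} = 27879 - -8507 = 27879 + 8507 = 36386$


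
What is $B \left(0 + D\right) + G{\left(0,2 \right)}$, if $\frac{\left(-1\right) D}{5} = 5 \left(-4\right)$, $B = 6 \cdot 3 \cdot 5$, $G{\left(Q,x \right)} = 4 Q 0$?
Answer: $9000$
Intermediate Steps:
$G{\left(Q,x \right)} = 0$
$B = 90$ ($B = 18 \cdot 5 = 90$)
$D = 100$ ($D = - 5 \cdot 5 \left(-4\right) = \left(-5\right) \left(-20\right) = 100$)
$B \left(0 + D\right) + G{\left(0,2 \right)} = 90 \left(0 + 100\right) + 0 = 90 \cdot 100 + 0 = 9000 + 0 = 9000$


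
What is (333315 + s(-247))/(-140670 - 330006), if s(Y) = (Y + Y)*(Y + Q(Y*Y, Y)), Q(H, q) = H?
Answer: 9894371/156892 ≈ 63.065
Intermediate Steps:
s(Y) = 2*Y*(Y + Y²) (s(Y) = (Y + Y)*(Y + Y*Y) = (2*Y)*(Y + Y²) = 2*Y*(Y + Y²))
(333315 + s(-247))/(-140670 - 330006) = (333315 + 2*(-247)²*(1 - 247))/(-140670 - 330006) = (333315 + 2*61009*(-246))/(-470676) = (333315 - 30016428)*(-1/470676) = -29683113*(-1/470676) = 9894371/156892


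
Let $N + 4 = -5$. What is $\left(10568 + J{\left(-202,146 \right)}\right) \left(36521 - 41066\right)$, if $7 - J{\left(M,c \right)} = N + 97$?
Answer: $-47663415$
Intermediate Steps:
$N = -9$ ($N = -4 - 5 = -9$)
$J{\left(M,c \right)} = -81$ ($J{\left(M,c \right)} = 7 - \left(-9 + 97\right) = 7 - 88 = -81$)
$\left(10568 + J{\left(-202,146 \right)}\right) \left(36521 - 41066\right) = \left(10568 - 81\right) \left(36521 - 41066\right) = 10487 \left(-4545\right) = -47663415$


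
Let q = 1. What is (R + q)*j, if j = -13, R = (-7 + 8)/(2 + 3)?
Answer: -78/5 ≈ -15.600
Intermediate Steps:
R = 1/5 ≈ 0.20000
(R + q)*j = (1/5 + 1)*(-13) = (6/5)*(-13) = -78/5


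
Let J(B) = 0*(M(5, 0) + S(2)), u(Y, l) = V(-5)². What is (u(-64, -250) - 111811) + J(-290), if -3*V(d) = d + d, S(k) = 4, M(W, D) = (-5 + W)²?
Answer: -1006199/9 ≈ -1.1180e+5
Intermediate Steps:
V(d) = -2*d/3 (V(d) = -(d + d)/3 = -2*d/3)
u(Y, l) = 100/9 (u(Y, l) = (-⅔*(-5))² = (10/3)² = 100/9)
J(B) = 0 (J(B) = 0*((-5 + 5)² + 4) = 0*(0² + 4) = 0*(0 + 4) = 0*4 = 0)
(u(-64, -250) - 111811) + J(-290) = (100/9 - 111811) + 0 = -1006199/9 + 0 = -1006199/9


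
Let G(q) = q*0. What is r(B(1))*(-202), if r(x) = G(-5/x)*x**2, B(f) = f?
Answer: 0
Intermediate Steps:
G(q) = 0
r(x) = 0 (r(x) = 0*x**2 = 0)
r(B(1))*(-202) = 0*(-202) = 0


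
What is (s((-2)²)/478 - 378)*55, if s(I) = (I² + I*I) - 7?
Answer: -9936245/478 ≈ -20787.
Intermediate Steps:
s(I) = -7 + 2*I² (s(I) = (I² + I²) - 7 = 2*I² - 7 = -7 + 2*I²)
(s((-2)²)/478 - 378)*55 = ((-7 + 2*((-2)²)²)/478 - 378)*55 = ((-7 + 2*4²)*(1/478) - 378)*55 = ((-7 + 2*16)*(1/478) - 378)*55 = ((-7 + 32)*(1/478) - 378)*55 = (25*(1/478) - 378)*55 = (25/478 - 378)*55 = -180659/478*55 = -9936245/478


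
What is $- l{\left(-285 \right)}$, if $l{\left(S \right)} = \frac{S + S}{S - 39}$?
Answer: $- \frac{95}{54} \approx -1.7593$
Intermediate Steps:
$l{\left(S \right)} = \frac{2 S}{-39 + S}$
$- l{\left(-285 \right)} = - \frac{2 \left(-285\right)}{-39 - 285} = - \frac{2 \left(-285\right)}{-324} = - \frac{2 \left(-285\right) \left(-1\right)}{324} = \left(-1\right) \frac{95}{54} = - \frac{95}{54}$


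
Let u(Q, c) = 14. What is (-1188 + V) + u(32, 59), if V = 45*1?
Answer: -1129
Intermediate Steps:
V = 45
(-1188 + V) + u(32, 59) = (-1188 + 45) + 14 = -1143 + 14 = -1129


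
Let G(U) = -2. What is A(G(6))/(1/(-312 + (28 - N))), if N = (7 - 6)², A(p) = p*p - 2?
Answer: -570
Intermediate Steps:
A(p) = -2 + p² (A(p) = p² - 2 = -2 + p²)
N = 1 (N = 1² = 1)
A(G(6))/(1/(-312 + (28 - N))) = (-2 + (-2)²)/(1/(-312 + (28 - 1*1))) = (-2 + 4)/(1/(-312 + (28 - 1))) = 2/(1/(-312 + 27)) = 2/(1/(-285)) = 2/(-1/285) = 2*(-285) = -570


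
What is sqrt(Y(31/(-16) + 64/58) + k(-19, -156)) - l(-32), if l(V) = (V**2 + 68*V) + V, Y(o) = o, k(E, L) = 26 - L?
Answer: 1184 + sqrt(2437769)/116 ≈ 1197.5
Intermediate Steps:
l(V) = V**2 + 69*V
sqrt(Y(31/(-16) + 64/58) + k(-19, -156)) - l(-32) = sqrt((31/(-16) + 64/58) + (26 - 1*(-156))) - (-32)*(69 - 32) = sqrt((31*(-1/16) + 64*(1/58)) + (26 + 156)) - (-32)*37 = sqrt((-31/16 + 32/29) + 182) - 1*(-1184) = sqrt(-387/464 + 182) + 1184 = sqrt(84061/464) + 1184 = sqrt(2437769)/116 + 1184 = 1184 + sqrt(2437769)/116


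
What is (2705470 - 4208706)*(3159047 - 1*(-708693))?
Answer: -5814126006640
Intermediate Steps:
(2705470 - 4208706)*(3159047 - 1*(-708693)) = -1503236*(3159047 + 708693) = -1503236*3867740 = -5814126006640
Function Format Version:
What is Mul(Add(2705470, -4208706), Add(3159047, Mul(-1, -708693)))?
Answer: -5814126006640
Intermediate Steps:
Mul(Add(2705470, -4208706), Add(3159047, Mul(-1, -708693))) = Mul(-1503236, Add(3159047, 708693)) = Mul(-1503236, 3867740) = -5814126006640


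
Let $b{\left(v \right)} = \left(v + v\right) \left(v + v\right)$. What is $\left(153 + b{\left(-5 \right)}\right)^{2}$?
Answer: $64009$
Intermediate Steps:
$b{\left(v \right)} = 4 v^{2}$ ($b{\left(v \right)} = 2 v 2 v = 4 v^{2}$)
$\left(153 + b{\left(-5 \right)}\right)^{2} = \left(153 + 4 \left(-5\right)^{2}\right)^{2} = \left(153 + 4 \cdot 25\right)^{2} = \left(153 + 100\right)^{2} = 253^{2} = 64009$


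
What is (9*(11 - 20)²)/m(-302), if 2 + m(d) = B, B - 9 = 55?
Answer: 729/62 ≈ 11.758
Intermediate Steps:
B = 64 (B = 9 + 55 = 64)
m(d) = 62 (m(d) = -2 + 64 = 62)
(9*(11 - 20)²)/m(-302) = (9*(11 - 20)²)/62 = (9*(-9)²)*(1/62) = (9*81)*(1/62) = 729*(1/62) = 729/62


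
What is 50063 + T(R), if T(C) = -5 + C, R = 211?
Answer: 50269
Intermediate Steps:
50063 + T(R) = 50063 + (-5 + 211) = 50063 + 206 = 50269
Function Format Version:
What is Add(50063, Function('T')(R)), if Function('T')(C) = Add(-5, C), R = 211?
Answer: 50269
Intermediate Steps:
Add(50063, Function('T')(R)) = Add(50063, Add(-5, 211)) = Add(50063, 206) = 50269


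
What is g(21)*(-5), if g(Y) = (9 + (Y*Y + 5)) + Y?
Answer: -2380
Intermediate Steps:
g(Y) = 14 + Y + Y**2 (g(Y) = (9 + (Y**2 + 5)) + Y = (9 + (5 + Y**2)) + Y = (14 + Y**2) + Y = 14 + Y + Y**2)
g(21)*(-5) = (14 + 21 + 21**2)*(-5) = (14 + 21 + 441)*(-5) = 476*(-5) = -2380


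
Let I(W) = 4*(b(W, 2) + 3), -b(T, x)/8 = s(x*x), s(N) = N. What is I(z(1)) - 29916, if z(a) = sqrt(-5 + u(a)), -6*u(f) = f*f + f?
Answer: -30032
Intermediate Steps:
u(f) = -f/6 - f**2/6 (u(f) = -(f*f + f)/6 = -(f**2 + f)/6 = -(f + f**2)/6 = -f/6 - f**2/6)
b(T, x) = -8*x**2 (b(T, x) = -8*x*x = -8*x**2)
z(a) = sqrt(-5 - a*(1 + a)/6)
I(W) = -116 (I(W) = 4*(-8*2**2 + 3) = 4*(-8*4 + 3) = 4*(-32 + 3) = 4*(-29) = -116)
I(z(1)) - 29916 = -116 - 29916 = -30032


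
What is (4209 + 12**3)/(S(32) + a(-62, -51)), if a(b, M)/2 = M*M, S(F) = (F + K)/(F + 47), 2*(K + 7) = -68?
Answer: 156341/136983 ≈ 1.1413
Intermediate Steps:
K = -41 (K = -7 + (1/2)*(-68) = -7 - 34 = -41)
S(F) = (-41 + F)/(47 + F) (S(F) = (F - 41)/(F + 47) = (-41 + F)/(47 + F))
a(b, M) = 2*M**2 (a(b, M) = 2*(M*M) = 2*M**2)
(4209 + 12**3)/(S(32) + a(-62, -51)) = (4209 + 12**3)/((-41 + 32)/(47 + 32) + 2*(-51)**2) = (4209 + 1728)/(-9/79 + 2*2601) = 5937/((1/79)*(-9) + 5202) = 5937/(-9/79 + 5202) = 5937/(410949/79) = 5937*(79/410949) = 156341/136983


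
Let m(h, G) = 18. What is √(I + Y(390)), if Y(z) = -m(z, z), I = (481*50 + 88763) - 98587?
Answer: 8*√222 ≈ 119.20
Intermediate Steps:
I = 14226 (I = (24050 + 88763) - 98587 = 112813 - 98587 = 14226)
Y(z) = -18 (Y(z) = -1*18 = -18)
√(I + Y(390)) = √(14226 - 18) = √14208 = 8*√222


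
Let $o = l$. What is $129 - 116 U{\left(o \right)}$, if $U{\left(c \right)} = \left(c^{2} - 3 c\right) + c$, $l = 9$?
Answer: $-7179$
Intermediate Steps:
$o = 9$
$U{\left(c \right)} = c^{2} - 2 c$
$129 - 116 U{\left(o \right)} = 129 - 116 \cdot 9 \left(-2 + 9\right) = 129 - 116 \cdot 9 \cdot 7 = 129 - 7308 = -7179$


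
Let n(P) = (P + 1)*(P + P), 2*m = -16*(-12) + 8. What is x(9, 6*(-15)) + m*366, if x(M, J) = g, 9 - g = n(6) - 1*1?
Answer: 36526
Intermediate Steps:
m = 100 (m = (-16*(-12) + 8)/2 = (192 + 8)/2 = (½)*200 = 100)
n(P) = 2*P*(1 + P) (n(P) = (1 + P)*(2*P) = 2*P*(1 + P))
g = -74 (g = 9 - (2*6*(1 + 6) - 1*1) = 9 - (2*6*7 - 1) = 9 - (84 - 1) = 9 - 1*83 = 9 - 83 = -74)
x(M, J) = -74
x(9, 6*(-15)) + m*366 = -74 + 100*366 = -74 + 36600 = 36526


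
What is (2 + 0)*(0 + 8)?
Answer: 16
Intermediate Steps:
(2 + 0)*(0 + 8) = 2*8 = 16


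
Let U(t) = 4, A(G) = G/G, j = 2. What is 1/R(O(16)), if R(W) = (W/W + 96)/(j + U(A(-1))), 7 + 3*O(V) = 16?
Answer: 6/97 ≈ 0.061856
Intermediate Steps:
A(G) = 1
O(V) = 3 (O(V) = -7/3 + (⅓)*16 = -7/3 + 16/3 = 3)
R(W) = 97/6 (R(W) = (W/W + 96)/(2 + 4) = (1 + 96)/6 = 97*(⅙) = 97/6)
1/R(O(16)) = 1/(97/6) = 6/97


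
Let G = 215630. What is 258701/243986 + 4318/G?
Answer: 28418614089/26305350590 ≈ 1.0803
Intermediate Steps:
258701/243986 + 4318/G = 258701/243986 + 4318/215630 = 258701*(1/243986) + 4318*(1/215630) = 258701/243986 + 2159/107815 = 28418614089/26305350590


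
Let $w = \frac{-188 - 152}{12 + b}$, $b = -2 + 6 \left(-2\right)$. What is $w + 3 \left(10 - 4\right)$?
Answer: $188$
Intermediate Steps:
$b = -14$ ($b = -2 - 12 = -14$)
$w = 170$ ($w = \frac{-188 - 152}{12 - 14} = - \frac{340}{-2} = \left(-340\right) \left(- \frac{1}{2}\right) = 170$)
$w + 3 \left(10 - 4\right) = 170 + 3 \left(10 - 4\right) = 170 + 3 \cdot 6 = 170 + 18 = 188$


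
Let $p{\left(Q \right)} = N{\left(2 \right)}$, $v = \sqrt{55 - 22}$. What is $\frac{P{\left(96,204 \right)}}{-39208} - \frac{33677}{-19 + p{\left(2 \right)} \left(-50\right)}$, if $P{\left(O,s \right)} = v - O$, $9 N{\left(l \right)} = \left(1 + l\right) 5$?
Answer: $\frac{495156615}{1504607} - \frac{\sqrt{33}}{39208} \approx 329.09$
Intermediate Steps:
$v = \sqrt{33} \approx 5.7446$
$N{\left(l \right)} = \frac{5}{9} + \frac{5 l}{9}$ ($N{\left(l \right)} = \frac{\left(1 + l\right) 5}{9} = \frac{5 + 5 l}{9} = \frac{5}{9} + \frac{5 l}{9}$)
$p{\left(Q \right)} = \frac{5}{3}$ ($p{\left(Q \right)} = \frac{5}{9} + \frac{5}{9} \cdot 2 = \frac{5}{9} + \frac{10}{9} = \frac{5}{3}$)
$P{\left(O,s \right)} = \sqrt{33} - O$
$\frac{P{\left(96,204 \right)}}{-39208} - \frac{33677}{-19 + p{\left(2 \right)} \left(-50\right)} = \frac{\sqrt{33} - 96}{-39208} - \frac{33677}{-19 + \frac{5}{3} \left(-50\right)} = \left(\sqrt{33} - 96\right) \left(- \frac{1}{39208}\right) - \frac{33677}{-19 - \frac{250}{3}} = \left(-96 + \sqrt{33}\right) \left(- \frac{1}{39208}\right) - \frac{33677}{- \frac{307}{3}} = \left(\frac{12}{4901} - \frac{\sqrt{33}}{39208}\right) - - \frac{101031}{307} = \left(\frac{12}{4901} - \frac{\sqrt{33}}{39208}\right) + \frac{101031}{307} = \frac{495156615}{1504607} - \frac{\sqrt{33}}{39208}$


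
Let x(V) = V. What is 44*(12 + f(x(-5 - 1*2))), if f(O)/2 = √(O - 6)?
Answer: 528 + 88*I*√13 ≈ 528.0 + 317.29*I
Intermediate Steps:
f(O) = 2*√(-6 + O) (f(O) = 2*√(O - 6) = 2*√(-6 + O))
44*(12 + f(x(-5 - 1*2))) = 44*(12 + 2*√(-6 + (-5 - 1*2))) = 44*(12 + 2*√(-6 + (-5 - 2))) = 44*(12 + 2*√(-6 - 7)) = 44*(12 + 2*√(-13)) = 44*(12 + 2*(I*√13)) = 44*(12 + 2*I*√13) = 528 + 88*I*√13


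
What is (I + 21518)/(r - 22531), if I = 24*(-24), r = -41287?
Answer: -10471/31909 ≈ -0.32815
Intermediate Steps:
I = -576
(I + 21518)/(r - 22531) = (-576 + 21518)/(-41287 - 22531) = 20942/(-63818) = 20942*(-1/63818) = -10471/31909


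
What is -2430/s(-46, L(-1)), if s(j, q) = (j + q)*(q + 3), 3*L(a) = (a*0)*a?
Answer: 405/23 ≈ 17.609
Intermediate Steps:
L(a) = 0 (L(a) = ((a*0)*a)/3 = (0*a)/3 = (⅓)*0 = 0)
s(j, q) = (3 + q)*(j + q) (s(j, q) = (j + q)*(3 + q) = (3 + q)*(j + q))
-2430/s(-46, L(-1)) = -2430/(0² + 3*(-46) + 3*0 - 46*0) = -2430/(0 - 138 + 0 + 0) = -2430/(-138) = -2430*(-1/138) = 405/23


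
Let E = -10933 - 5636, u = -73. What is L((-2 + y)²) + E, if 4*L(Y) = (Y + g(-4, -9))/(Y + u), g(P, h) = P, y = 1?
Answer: -1590623/96 ≈ -16569.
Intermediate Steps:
E = -16569
L(Y) = (-4 + Y)/(4*(-73 + Y)) (L(Y) = ((Y - 4)/(Y - 73))/4 = ((-4 + Y)/(-73 + Y))/4 = (-4 + Y)/(4*(-73 + Y)))
L((-2 + y)²) + E = (-4 + (-2 + 1)²)/(4*(-73 + (-2 + 1)²)) - 16569 = (-4 + (-1)²)/(4*(-73 + (-1)²)) - 16569 = (-4 + 1)/(4*(-73 + 1)) - 16569 = (¼)*(-3)/(-72) - 16569 = (¼)*(-1/72)*(-3) - 16569 = 1/96 - 16569 = -1590623/96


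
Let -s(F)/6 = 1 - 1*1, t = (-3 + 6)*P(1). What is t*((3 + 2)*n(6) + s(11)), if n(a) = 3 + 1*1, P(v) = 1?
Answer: 60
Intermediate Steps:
n(a) = 4 (n(a) = 3 + 1 = 4)
t = 3 (t = (-3 + 6)*1 = 3*1 = 3)
s(F) = 0 (s(F) = -6*(1 - 1*1) = -6*(1 - 1) = -6*0 = 0)
t*((3 + 2)*n(6) + s(11)) = 3*((3 + 2)*4 + 0) = 3*(5*4 + 0) = 3*(20 + 0) = 3*20 = 60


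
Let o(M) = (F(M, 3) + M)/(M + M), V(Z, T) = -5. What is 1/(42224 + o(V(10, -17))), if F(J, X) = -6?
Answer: 10/422251 ≈ 2.3683e-5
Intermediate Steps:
o(M) = (-6 + M)/(2*M) (o(M) = (-6 + M)/(M + M) = (-6 + M)/((2*M)) = (-6 + M)*(1/(2*M)) = (-6 + M)/(2*M))
1/(42224 + o(V(10, -17))) = 1/(42224 + (½)*(-6 - 5)/(-5)) = 1/(42224 + (½)*(-⅕)*(-11)) = 1/(42224 + 11/10) = 1/(422251/10) = 10/422251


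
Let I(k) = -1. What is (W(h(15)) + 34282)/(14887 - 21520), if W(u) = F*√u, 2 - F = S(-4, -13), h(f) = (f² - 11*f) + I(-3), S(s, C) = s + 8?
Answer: -34282/6633 + 2*√59/6633 ≈ -5.1661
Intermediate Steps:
S(s, C) = 8 + s
h(f) = -1 + f² - 11*f (h(f) = (f² - 11*f) - 1 = -1 + f² - 11*f)
F = -2 (F = 2 - (8 - 4) = 2 - 1*4 = 2 - 4 = -2)
W(u) = -2*√u
(W(h(15)) + 34282)/(14887 - 21520) = (-2*√(-1 + 15² - 11*15) + 34282)/(14887 - 21520) = (-2*√(-1 + 225 - 165) + 34282)/(-6633) = (-2*√59 + 34282)*(-1/6633) = (34282 - 2*√59)*(-1/6633) = -34282/6633 + 2*√59/6633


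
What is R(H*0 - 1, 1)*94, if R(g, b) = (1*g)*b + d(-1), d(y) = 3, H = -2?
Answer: 188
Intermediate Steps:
R(g, b) = 3 + b*g (R(g, b) = (1*g)*b + 3 = g*b + 3 = b*g + 3 = 3 + b*g)
R(H*0 - 1, 1)*94 = (3 + 1*(-2*0 - 1))*94 = (3 + 1*(0 - 1))*94 = (3 + 1*(-1))*94 = (3 - 1)*94 = 2*94 = 188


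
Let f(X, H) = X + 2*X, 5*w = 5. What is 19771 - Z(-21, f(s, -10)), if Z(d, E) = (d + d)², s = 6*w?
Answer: 18007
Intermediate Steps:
w = 1 (w = (⅕)*5 = 1)
s = 6 (s = 6*1 = 6)
f(X, H) = 3*X
Z(d, E) = 4*d² (Z(d, E) = (2*d)² = 4*d²)
19771 - Z(-21, f(s, -10)) = 19771 - 4*(-21)² = 19771 - 4*441 = 19771 - 1*1764 = 19771 - 1764 = 18007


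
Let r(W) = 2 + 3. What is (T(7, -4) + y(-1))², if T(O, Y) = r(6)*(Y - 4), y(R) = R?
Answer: 1681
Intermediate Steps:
r(W) = 5
T(O, Y) = -20 + 5*Y (T(O, Y) = 5*(Y - 4) = 5*(-4 + Y) = -20 + 5*Y)
(T(7, -4) + y(-1))² = ((-20 + 5*(-4)) - 1)² = ((-20 - 20) - 1)² = (-40 - 1)² = (-41)² = 1681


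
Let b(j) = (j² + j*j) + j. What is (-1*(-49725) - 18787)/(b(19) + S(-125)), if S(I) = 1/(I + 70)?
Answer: 850795/20377 ≈ 41.753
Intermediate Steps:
b(j) = j + 2*j² (b(j) = (j² + j²) + j = 2*j² + j = j + 2*j²)
S(I) = 1/(70 + I)
(-1*(-49725) - 18787)/(b(19) + S(-125)) = (-1*(-49725) - 18787)/(19*(1 + 2*19) + 1/(70 - 125)) = (49725 - 18787)/(19*(1 + 38) + 1/(-55)) = 30938/(19*39 - 1/55) = 30938/(741 - 1/55) = 30938/(40754/55) = 30938*(55/40754) = 850795/20377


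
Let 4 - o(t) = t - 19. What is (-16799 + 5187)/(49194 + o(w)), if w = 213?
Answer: -2903/12251 ≈ -0.23696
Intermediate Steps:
o(t) = 23 - t (o(t) = 4 - (t - 19) = 4 - (-19 + t) = 4 + (19 - t) = 23 - t)
(-16799 + 5187)/(49194 + o(w)) = (-16799 + 5187)/(49194 + (23 - 1*213)) = -11612/(49194 + (23 - 213)) = -11612/(49194 - 190) = -11612/49004 = -11612*1/49004 = -2903/12251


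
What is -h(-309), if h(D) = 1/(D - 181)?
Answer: 1/490 ≈ 0.0020408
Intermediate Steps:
h(D) = 1/(-181 + D)
-h(-309) = -1/(-181 - 309) = -1/(-490) = -1*(-1/490) = 1/490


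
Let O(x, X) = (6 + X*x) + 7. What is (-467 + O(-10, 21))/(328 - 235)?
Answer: -664/93 ≈ -7.1398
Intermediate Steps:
O(x, X) = 13 + X*x
(-467 + O(-10, 21))/(328 - 235) = (-467 + (13 + 21*(-10)))/(328 - 235) = (-467 + (13 - 210))/93 = (-467 - 197)*(1/93) = -664*1/93 = -664/93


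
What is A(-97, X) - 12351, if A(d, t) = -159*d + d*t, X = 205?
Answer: -16813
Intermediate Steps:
A(-97, X) - 12351 = -97*(-159 + 205) - 12351 = -97*46 - 12351 = -4462 - 12351 = -16813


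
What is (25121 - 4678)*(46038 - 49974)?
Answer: -80463648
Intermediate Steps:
(25121 - 4678)*(46038 - 49974) = 20443*(-3936) = -80463648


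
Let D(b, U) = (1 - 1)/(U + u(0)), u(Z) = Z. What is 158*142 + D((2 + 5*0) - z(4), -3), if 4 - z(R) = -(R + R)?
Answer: 22436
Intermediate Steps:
z(R) = 4 + 2*R (z(R) = 4 - (-1)*(R + R) = 4 - (-1)*2*R = 4 - (-2)*R = 4 + 2*R)
D(b, U) = 0 (D(b, U) = (1 - 1)/(U + 0) = 0/U = 0)
158*142 + D((2 + 5*0) - z(4), -3) = 158*142 + 0 = 22436 + 0 = 22436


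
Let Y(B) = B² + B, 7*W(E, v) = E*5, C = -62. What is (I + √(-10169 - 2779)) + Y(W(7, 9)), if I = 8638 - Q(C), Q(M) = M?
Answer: 8730 + 2*I*√3237 ≈ 8730.0 + 113.79*I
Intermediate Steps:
W(E, v) = 5*E/7 (W(E, v) = (E*5)/7 = (5*E)/7 = 5*E/7)
Y(B) = B + B²
I = 8700 (I = 8638 - 1*(-62) = 8638 + 62 = 8700)
(I + √(-10169 - 2779)) + Y(W(7, 9)) = (8700 + √(-10169 - 2779)) + ((5/7)*7)*(1 + (5/7)*7) = (8700 + √(-12948)) + 5*(1 + 5) = (8700 + 2*I*√3237) + 5*6 = (8700 + 2*I*√3237) + 30 = 8730 + 2*I*√3237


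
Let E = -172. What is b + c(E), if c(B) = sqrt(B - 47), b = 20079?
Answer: 20079 + I*sqrt(219) ≈ 20079.0 + 14.799*I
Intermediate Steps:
c(B) = sqrt(-47 + B)
b + c(E) = 20079 + sqrt(-47 - 172) = 20079 + sqrt(-219) = 20079 + I*sqrt(219)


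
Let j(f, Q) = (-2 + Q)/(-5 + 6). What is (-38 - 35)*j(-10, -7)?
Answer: 657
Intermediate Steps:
j(f, Q) = -2 + Q (j(f, Q) = (-2 + Q)/1 = (-2 + Q)*1 = -2 + Q)
(-38 - 35)*j(-10, -7) = (-38 - 35)*(-2 - 7) = -73*(-9) = 657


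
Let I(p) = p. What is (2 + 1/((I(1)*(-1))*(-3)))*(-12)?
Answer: -28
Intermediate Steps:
(2 + 1/((I(1)*(-1))*(-3)))*(-12) = (2 + 1/((1*(-1))*(-3)))*(-12) = (2 + 1/(-1*(-3)))*(-12) = (2 + 1/3)*(-12) = (2 + ⅓)*(-12) = (7/3)*(-12) = -28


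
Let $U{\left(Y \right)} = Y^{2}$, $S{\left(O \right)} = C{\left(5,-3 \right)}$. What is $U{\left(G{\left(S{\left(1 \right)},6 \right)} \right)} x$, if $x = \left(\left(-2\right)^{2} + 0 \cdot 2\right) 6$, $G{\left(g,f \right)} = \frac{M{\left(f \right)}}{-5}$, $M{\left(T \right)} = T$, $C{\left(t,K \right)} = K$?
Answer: $\frac{864}{25} \approx 34.56$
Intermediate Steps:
$S{\left(O \right)} = -3$
$G{\left(g,f \right)} = - \frac{f}{5}$ ($G{\left(g,f \right)} = \frac{f}{-5} = f \left(- \frac{1}{5}\right) = - \frac{f}{5}$)
$x = 24$ ($x = \left(4 + 0\right) 6 = 4 \cdot 6 = 24$)
$U{\left(G{\left(S{\left(1 \right)},6 \right)} \right)} x = \left(\left(- \frac{1}{5}\right) 6\right)^{2} \cdot 24 = \left(- \frac{6}{5}\right)^{2} \cdot 24 = \frac{36}{25} \cdot 24 = \frac{864}{25}$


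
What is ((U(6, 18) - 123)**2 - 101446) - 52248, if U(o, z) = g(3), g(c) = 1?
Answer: -138810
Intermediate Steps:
U(o, z) = 1
((U(6, 18) - 123)**2 - 101446) - 52248 = ((1 - 123)**2 - 101446) - 52248 = ((-122)**2 - 101446) - 52248 = (14884 - 101446) - 52248 = -86562 - 52248 = -138810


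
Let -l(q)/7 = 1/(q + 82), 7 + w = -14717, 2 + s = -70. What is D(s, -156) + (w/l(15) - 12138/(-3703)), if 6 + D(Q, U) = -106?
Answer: 755130014/3703 ≈ 2.0392e+5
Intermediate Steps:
s = -72 (s = -2 - 70 = -72)
D(Q, U) = -112 (D(Q, U) = -6 - 106 = -112)
w = -14724 (w = -7 - 14717 = -14724)
l(q) = -7/(82 + q) (l(q) = -7/(q + 82) = -7/(82 + q))
D(s, -156) + (w/l(15) - 12138/(-3703)) = -112 + (-14724/((-7/(82 + 15))) - 12138/(-3703)) = -112 + (-14724/((-7/97)) - 12138*(-1/3703)) = -112 + (-14724/((-7*1/97)) + 1734/529) = -112 + (-14724/(-7/97) + 1734/529) = -112 + (-14724*(-97/7) + 1734/529) = -112 + (1428228/7 + 1734/529) = -112 + 755544750/3703 = 755130014/3703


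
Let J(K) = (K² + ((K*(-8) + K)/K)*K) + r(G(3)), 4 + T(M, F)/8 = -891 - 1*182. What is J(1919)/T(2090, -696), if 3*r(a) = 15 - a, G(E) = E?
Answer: -305761/718 ≈ -425.85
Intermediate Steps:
r(a) = 5 - a/3 (r(a) = (15 - a)/3 = 5 - a/3)
T(M, F) = -8616 (T(M, F) = -32 + 8*(-891 - 1*182) = -32 + 8*(-891 - 182) = -32 + 8*(-1073) = -32 - 8584 = -8616)
J(K) = 4 + K² - 7*K (J(K) = (K² + ((K*(-8) + K)/K)*K) + (5 - ⅓*3) = (K² + ((-8*K + K)/K)*K) + (5 - 1) = (K² + ((-7*K)/K)*K) + 4 = (K² - 7*K) + 4 = 4 + K² - 7*K)
J(1919)/T(2090, -696) = (4 + 1919² - 7*1919)/(-8616) = (4 + 3682561 - 13433)*(-1/8616) = 3669132*(-1/8616) = -305761/718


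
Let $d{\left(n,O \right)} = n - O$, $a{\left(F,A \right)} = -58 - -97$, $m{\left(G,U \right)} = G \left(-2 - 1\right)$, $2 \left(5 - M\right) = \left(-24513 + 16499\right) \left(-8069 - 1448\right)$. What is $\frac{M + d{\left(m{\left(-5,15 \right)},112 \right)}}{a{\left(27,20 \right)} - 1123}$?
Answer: $\frac{38134711}{1084} \approx 35180.0$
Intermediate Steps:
$M = -38134614$ ($M = 5 - \frac{\left(-24513 + 16499\right) \left(-8069 - 1448\right)}{2} = 5 - \frac{\left(-8014\right) \left(-9517\right)}{2} = 5 - 38134619 = -38134614$)
$m{\left(G,U \right)} = - 3 G$ ($m{\left(G,U \right)} = G \left(-3\right) = - 3 G$)
$a{\left(F,A \right)} = 39$ ($a{\left(F,A \right)} = -58 + 97 = 39$)
$\frac{M + d{\left(m{\left(-5,15 \right)},112 \right)}}{a{\left(27,20 \right)} - 1123} = \frac{-38134614 - 97}{39 - 1123} = \frac{-38134614 + \left(15 - 112\right)}{-1084} = \left(-38134614 - 97\right) \left(- \frac{1}{1084}\right) = \left(-38134711\right) \left(- \frac{1}{1084}\right) = \frac{38134711}{1084}$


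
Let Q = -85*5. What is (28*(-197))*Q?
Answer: 2344300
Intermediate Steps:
Q = -425
(28*(-197))*Q = (28*(-197))*(-425) = -5516*(-425) = 2344300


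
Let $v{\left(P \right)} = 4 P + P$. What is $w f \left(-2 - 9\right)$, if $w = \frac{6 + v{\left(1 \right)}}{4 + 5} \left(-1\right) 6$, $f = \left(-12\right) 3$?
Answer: $-2904$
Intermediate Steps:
$v{\left(P \right)} = 5 P$
$f = -36$
$w = - \frac{22}{3}$ ($w = \frac{6 + 5 \cdot 1}{4 + 5} \left(-1\right) 6 = \frac{6 + 5}{9} \left(-1\right) 6 = 11 \cdot \frac{1}{9} \left(-1\right) 6 = \frac{11}{9} \left(-1\right) 6 = \left(- \frac{11}{9}\right) 6 = - \frac{22}{3} \approx -7.3333$)
$w f \left(-2 - 9\right) = \left(- \frac{22}{3}\right) \left(-36\right) \left(-2 - 9\right) = 264 \left(-11\right) = -2904$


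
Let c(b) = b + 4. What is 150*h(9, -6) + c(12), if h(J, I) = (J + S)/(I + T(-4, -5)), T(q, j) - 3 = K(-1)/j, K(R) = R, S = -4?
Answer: -1763/7 ≈ -251.86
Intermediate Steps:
c(b) = 4 + b
T(q, j) = 3 - 1/j
h(J, I) = (-4 + J)/(16/5 + I) (h(J, I) = (J - 4)/(I + (3 - 1/(-5))) = (-4 + J)/(I + (3 - 1*(-1/5))) = (-4 + J)/(I + (3 + 1/5)) = (-4 + J)/(I + 16/5) = (-4 + J)/(16/5 + I))
150*h(9, -6) + c(12) = 150*(5*(-4 + 9)/(16 + 5*(-6))) + (4 + 12) = 150*(5*5/(16 - 30)) + 16 = 150*(5*5/(-14)) + 16 = 150*(5*(-1/14)*5) + 16 = 150*(-25/14) + 16 = -1875/7 + 16 = -1763/7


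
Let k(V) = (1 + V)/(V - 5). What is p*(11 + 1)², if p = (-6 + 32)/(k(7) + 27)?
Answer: 3744/31 ≈ 120.77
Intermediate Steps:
k(V) = (1 + V)/(-5 + V)
p = 26/31 (p = (-6 + 32)/((1 + 7)/(-5 + 7) + 27) = 26/(8/2 + 27) = 26/((½)*8 + 27) = 26/(4 + 27) = 26/31 ≈ 0.83871)
p*(11 + 1)² = 26*(11 + 1)²/31 = (26/31)*12² = (26/31)*144 = 3744/31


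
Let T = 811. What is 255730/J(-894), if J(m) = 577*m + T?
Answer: -255730/515027 ≈ -0.49654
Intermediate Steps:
J(m) = 811 + 577*m (J(m) = 577*m + 811 = 811 + 577*m)
255730/J(-894) = 255730/(811 + 577*(-894)) = 255730/(811 - 515838) = 255730/(-515027) = 255730*(-1/515027) = -255730/515027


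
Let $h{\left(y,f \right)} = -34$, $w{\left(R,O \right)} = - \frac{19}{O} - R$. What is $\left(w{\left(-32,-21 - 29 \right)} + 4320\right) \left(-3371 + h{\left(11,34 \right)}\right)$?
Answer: $- \frac{148198539}{10} \approx -1.482 \cdot 10^{7}$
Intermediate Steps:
$w{\left(R,O \right)} = - R - \frac{19}{O}$
$\left(w{\left(-32,-21 - 29 \right)} + 4320\right) \left(-3371 + h{\left(11,34 \right)}\right) = \left(\left(\left(-1\right) \left(-32\right) - \frac{19}{-21 - 29}\right) + 4320\right) \left(-3371 - 34\right) = \left(\left(32 - \frac{19}{-21 - 29}\right) + 4320\right) \left(-3405\right) = \left(\left(32 - \frac{19}{-50}\right) + 4320\right) \left(-3405\right) = \left(\left(32 - - \frac{19}{50}\right) + 4320\right) \left(-3405\right) = \left(\left(32 + \frac{19}{50}\right) + 4320\right) \left(-3405\right) = \left(\frac{1619}{50} + 4320\right) \left(-3405\right) = \frac{217619}{50} \left(-3405\right) = - \frac{148198539}{10}$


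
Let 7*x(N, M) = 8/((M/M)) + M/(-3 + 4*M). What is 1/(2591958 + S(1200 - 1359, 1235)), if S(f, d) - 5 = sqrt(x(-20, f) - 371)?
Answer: 552088119/1430991977266369 - 2*I*sqrt(4194609)/1430991977266369 ≈ 3.8581e-7 - 2.8625e-12*I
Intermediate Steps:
x(N, M) = 8/7 + M/(7*(-3 + 4*M)) (x(N, M) = (8/((M/M)) + M/(-3 + 4*M))/7 = (8/1 + M/(-3 + 4*M))/7 = (8*1 + M/(-3 + 4*M))/7 = (8 + M/(-3 + 4*M))/7 = 8/7 + M/(7*(-3 + 4*M)))
S(f, d) = 5 + sqrt(-371 + 3*(-8 + 11*f)/(7*(-3 + 4*f))) (S(f, d) = 5 + sqrt(3*(-8 + 11*f)/(7*(-3 + 4*f)) - 371) = 5 + sqrt(-371 + 3*(-8 + 11*f)/(7*(-3 + 4*f))))
1/(2591958 + S(1200 - 1359, 1235)) = 1/(2591958 + (5 + sqrt(7)*sqrt((7767 - 10355*(1200 - 1359))/(-3 + 4*(1200 - 1359)))/7)) = 1/(2591958 + (5 + sqrt(7)*sqrt((7767 - 10355*(-159))/(-3 + 4*(-159)))/7)) = 1/(2591958 + (5 + sqrt(7)*sqrt((7767 + 1646445)/(-3 - 636))/7)) = 1/(2591958 + (5 + sqrt(7)*sqrt(1654212/(-639))/7)) = 1/(2591958 + (5 + sqrt(7)*sqrt(-1/639*1654212)/7)) = 1/(2591958 + (5 + sqrt(7)*sqrt(-551404/213)/7)) = 1/(2591958 + (5 + sqrt(7)*(2*I*sqrt(29362263)/213)/7)) = 1/(2591958 + (5 + 2*I*sqrt(4194609)/213)) = 1/(2591963 + 2*I*sqrt(4194609)/213)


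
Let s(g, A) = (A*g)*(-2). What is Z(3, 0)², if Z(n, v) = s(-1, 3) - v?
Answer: 36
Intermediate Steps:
s(g, A) = -2*A*g
Z(n, v) = 6 - v (Z(n, v) = -2*3*(-1) - v = 6 - v)
Z(3, 0)² = (6 - 1*0)² = (6 + 0)² = 6² = 36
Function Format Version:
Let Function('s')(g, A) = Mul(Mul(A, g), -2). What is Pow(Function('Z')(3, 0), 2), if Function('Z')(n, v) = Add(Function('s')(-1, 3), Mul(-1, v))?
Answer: 36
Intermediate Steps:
Function('s')(g, A) = Mul(-2, A, g)
Function('Z')(n, v) = Add(6, Mul(-1, v)) (Function('Z')(n, v) = Add(Mul(-2, 3, -1), Mul(-1, v)) = Add(6, Mul(-1, v)))
Pow(Function('Z')(3, 0), 2) = Pow(Add(6, Mul(-1, 0)), 2) = Pow(Add(6, 0), 2) = Pow(6, 2) = 36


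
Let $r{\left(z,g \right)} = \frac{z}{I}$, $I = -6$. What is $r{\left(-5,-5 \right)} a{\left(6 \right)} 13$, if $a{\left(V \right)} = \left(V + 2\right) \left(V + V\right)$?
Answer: $1040$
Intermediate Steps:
$r{\left(z,g \right)} = - \frac{z}{6}$ ($r{\left(z,g \right)} = \frac{z}{-6} = z \left(- \frac{1}{6}\right) = - \frac{z}{6}$)
$a{\left(V \right)} = 2 V \left(2 + V\right)$ ($a{\left(V \right)} = \left(2 + V\right) 2 V = 2 V \left(2 + V\right)$)
$r{\left(-5,-5 \right)} a{\left(6 \right)} 13 = \left(- \frac{1}{6}\right) \left(-5\right) 2 \cdot 6 \left(2 + 6\right) 13 = \frac{5 \cdot 2 \cdot 6 \cdot 8}{6} \cdot 13 = \frac{5}{6} \cdot 96 \cdot 13 = 80 \cdot 13 = 1040$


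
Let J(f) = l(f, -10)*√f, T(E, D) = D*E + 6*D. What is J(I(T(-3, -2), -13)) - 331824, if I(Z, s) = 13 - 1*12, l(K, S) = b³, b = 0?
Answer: -331824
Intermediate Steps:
l(K, S) = 0 (l(K, S) = 0³ = 0)
T(E, D) = 6*D + D*E
I(Z, s) = 1 (I(Z, s) = 13 - 12 = 1)
J(f) = 0 (J(f) = 0*√f = 0)
J(I(T(-3, -2), -13)) - 331824 = 0 - 331824 = -331824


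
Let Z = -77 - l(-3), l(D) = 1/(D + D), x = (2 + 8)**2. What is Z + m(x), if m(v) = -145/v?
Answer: -4697/60 ≈ -78.283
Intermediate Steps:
x = 100 (x = 10**2 = 100)
l(D) = 1/(2*D)
Z = -461/6 (Z = -77 - 1/(2*(-3)) = -77 - (-1)/(2*3) = -77 - 1*(-1/6) = -77 + 1/6 = -461/6 ≈ -76.833)
Z + m(x) = -461/6 - 145/100 = -461/6 - 145*1/100 = -461/6 - 29/20 = -4697/60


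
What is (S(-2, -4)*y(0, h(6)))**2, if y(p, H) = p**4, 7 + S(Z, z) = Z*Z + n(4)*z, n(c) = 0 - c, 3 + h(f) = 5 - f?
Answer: 0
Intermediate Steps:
h(f) = 2 - f (h(f) = -3 + (5 - f) = 2 - f)
n(c) = -c
S(Z, z) = -7 + Z**2 - 4*z (S(Z, z) = -7 + (Z*Z + (-1*4)*z) = -7 + (Z**2 - 4*z) = -7 + Z**2 - 4*z)
(S(-2, -4)*y(0, h(6)))**2 = ((-7 + (-2)**2 - 4*(-4))*0**4)**2 = ((-7 + 4 + 16)*0)**2 = (13*0)**2 = 0**2 = 0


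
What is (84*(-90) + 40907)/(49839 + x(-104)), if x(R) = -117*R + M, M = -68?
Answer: 33347/61939 ≈ 0.53838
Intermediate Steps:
x(R) = -68 - 117*R (x(R) = -117*R - 68 = -68 - 117*R)
(84*(-90) + 40907)/(49839 + x(-104)) = (84*(-90) + 40907)/(49839 + (-68 - 117*(-104))) = (-7560 + 40907)/(49839 + (-68 + 12168)) = 33347/(49839 + 12100) = 33347/61939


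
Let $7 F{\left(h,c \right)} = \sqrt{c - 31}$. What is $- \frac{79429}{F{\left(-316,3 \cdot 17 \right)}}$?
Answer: $- \frac{556003 \sqrt{5}}{10} \approx -1.2433 \cdot 10^{5}$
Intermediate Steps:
$F{\left(h,c \right)} = \frac{\sqrt{-31 + c}}{7}$ ($F{\left(h,c \right)} = \frac{\sqrt{c - 31}}{7} = \frac{\sqrt{-31 + c}}{7}$)
$- \frac{79429}{F{\left(-316,3 \cdot 17 \right)}} = - \frac{79429}{\frac{1}{7} \sqrt{-31 + 3 \cdot 17}} = - \frac{79429}{\frac{1}{7} \sqrt{-31 + 51}} = - \frac{79429}{\frac{1}{7} \sqrt{20}} = - \frac{79429}{\frac{1}{7} \cdot 2 \sqrt{5}} = - \frac{79429}{\frac{2}{7} \sqrt{5}} = - 79429 \frac{7 \sqrt{5}}{10} = - \frac{556003 \sqrt{5}}{10}$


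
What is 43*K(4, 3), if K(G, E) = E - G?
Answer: -43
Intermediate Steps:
43*K(4, 3) = 43*(3 - 1*4) = 43*(3 - 4) = 43*(-1) = -43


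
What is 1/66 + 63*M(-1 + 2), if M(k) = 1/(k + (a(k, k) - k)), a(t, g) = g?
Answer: 4159/66 ≈ 63.015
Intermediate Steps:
M(k) = 1/k (M(k) = 1/(k + (k - k)) = 1/(k + 0) = 1/k)
1/66 + 63*M(-1 + 2) = 1/66 + 63/(-1 + 2) = 1/66 + 63/1 = 1/66 + 63*1 = 1/66 + 63 = 4159/66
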